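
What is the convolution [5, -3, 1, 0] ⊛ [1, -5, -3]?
y[0] = 5×1 = 5; y[1] = 5×-5 + -3×1 = -28; y[2] = 5×-3 + -3×-5 + 1×1 = 1; y[3] = -3×-3 + 1×-5 + 0×1 = 4; y[4] = 1×-3 + 0×-5 = -3; y[5] = 0×-3 = 0

[5, -28, 1, 4, -3, 0]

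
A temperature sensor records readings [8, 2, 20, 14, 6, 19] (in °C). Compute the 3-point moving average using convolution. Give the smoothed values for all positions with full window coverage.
3-point moving average kernel = [1, 1, 1]. Apply in 'valid' mode (full window coverage): avg[0] = (8 + 2 + 20) / 3 = 10.0; avg[1] = (2 + 20 + 14) / 3 = 12.0; avg[2] = (20 + 14 + 6) / 3 = 13.33; avg[3] = (14 + 6 + 19) / 3 = 13.0. Smoothed values: [10.0, 12.0, 13.33, 13.0]

[10.0, 12.0, 13.33, 13.0]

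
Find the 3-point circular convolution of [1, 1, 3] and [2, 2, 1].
Use y[k] = Σ_j u[j]·v[(k-j) mod 3]. y[0] = 1×2 + 1×1 + 3×2 = 9; y[1] = 1×2 + 1×2 + 3×1 = 7; y[2] = 1×1 + 1×2 + 3×2 = 9. Result: [9, 7, 9]

[9, 7, 9]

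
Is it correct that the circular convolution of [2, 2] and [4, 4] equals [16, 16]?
Recompute circular convolution of [2, 2] and [4, 4]: y[0] = 2×4 + 2×4 = 16; y[1] = 2×4 + 2×4 = 16 → [16, 16]. Given [16, 16] matches, so answer: Yes

Yes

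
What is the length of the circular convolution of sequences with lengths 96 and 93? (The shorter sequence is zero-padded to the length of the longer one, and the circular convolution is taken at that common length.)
Circular convolution (zero-padding the shorter input) has length max(m, n) = max(96, 93) = 96

96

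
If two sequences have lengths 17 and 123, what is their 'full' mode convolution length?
Linear/full convolution length: m + n - 1 = 17 + 123 - 1 = 139

139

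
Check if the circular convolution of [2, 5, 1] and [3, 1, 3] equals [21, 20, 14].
Recompute circular convolution of [2, 5, 1] and [3, 1, 3]: y[0] = 2×3 + 5×3 + 1×1 = 22; y[1] = 2×1 + 5×3 + 1×3 = 20; y[2] = 2×3 + 5×1 + 1×3 = 14 → [22, 20, 14]. Compare to given [21, 20, 14]: they differ at index 0: given 21, correct 22, so answer: No

No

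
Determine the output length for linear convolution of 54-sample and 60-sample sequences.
Linear/full convolution length: m + n - 1 = 54 + 60 - 1 = 113

113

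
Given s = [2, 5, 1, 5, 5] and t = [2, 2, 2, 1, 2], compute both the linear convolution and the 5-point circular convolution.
Linear: y_lin[0] = 2×2 = 4; y_lin[1] = 2×2 + 5×2 = 14; y_lin[2] = 2×2 + 5×2 + 1×2 = 16; y_lin[3] = 2×1 + 5×2 + 1×2 + 5×2 = 24; y_lin[4] = 2×2 + 5×1 + 1×2 + 5×2 + 5×2 = 31; y_lin[5] = 5×2 + 1×1 + 5×2 + 5×2 = 31; y_lin[6] = 1×2 + 5×1 + 5×2 = 17; y_lin[7] = 5×2 + 5×1 = 15; y_lin[8] = 5×2 = 10 → [4, 14, 16, 24, 31, 31, 17, 15, 10]. Circular (length 5): y[0] = 2×2 + 5×2 + 1×1 + 5×2 + 5×2 = 35; y[1] = 2×2 + 5×2 + 1×2 + 5×1 + 5×2 = 31; y[2] = 2×2 + 5×2 + 1×2 + 5×2 + 5×1 = 31; y[3] = 2×1 + 5×2 + 1×2 + 5×2 + 5×2 = 34; y[4] = 2×2 + 5×1 + 1×2 + 5×2 + 5×2 = 31 → [35, 31, 31, 34, 31]

Linear: [4, 14, 16, 24, 31, 31, 17, 15, 10], Circular: [35, 31, 31, 34, 31]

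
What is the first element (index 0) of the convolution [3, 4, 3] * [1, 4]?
Use y[k] = Σ_i a[i]·b[k-i] at k=0. y[0] = 3×1 = 3

3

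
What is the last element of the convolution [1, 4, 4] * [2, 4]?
Use y[k] = Σ_i a[i]·b[k-i] at k=3. y[3] = 4×4 = 16

16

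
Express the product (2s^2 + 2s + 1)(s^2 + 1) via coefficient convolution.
Ascending coefficients: a = [1, 2, 2], b = [1, 0, 1]. c[0] = 1×1 = 1; c[1] = 1×0 + 2×1 = 2; c[2] = 1×1 + 2×0 + 2×1 = 3; c[3] = 2×1 + 2×0 = 2; c[4] = 2×1 = 2. Result coefficients: [1, 2, 3, 2, 2] → 2s^4 + 2s^3 + 3s^2 + 2s + 1

2s^4 + 2s^3 + 3s^2 + 2s + 1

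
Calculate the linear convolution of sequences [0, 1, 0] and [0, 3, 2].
y[0] = 0×0 = 0; y[1] = 0×3 + 1×0 = 0; y[2] = 0×2 + 1×3 + 0×0 = 3; y[3] = 1×2 + 0×3 = 2; y[4] = 0×2 = 0

[0, 0, 3, 2, 0]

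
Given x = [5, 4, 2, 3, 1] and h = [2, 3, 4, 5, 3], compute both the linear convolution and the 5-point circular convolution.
Linear: y_lin[0] = 5×2 = 10; y_lin[1] = 5×3 + 4×2 = 23; y_lin[2] = 5×4 + 4×3 + 2×2 = 36; y_lin[3] = 5×5 + 4×4 + 2×3 + 3×2 = 53; y_lin[4] = 5×3 + 4×5 + 2×4 + 3×3 + 1×2 = 54; y_lin[5] = 4×3 + 2×5 + 3×4 + 1×3 = 37; y_lin[6] = 2×3 + 3×5 + 1×4 = 25; y_lin[7] = 3×3 + 1×5 = 14; y_lin[8] = 1×3 = 3 → [10, 23, 36, 53, 54, 37, 25, 14, 3]. Circular (length 5): y[0] = 5×2 + 4×3 + 2×5 + 3×4 + 1×3 = 47; y[1] = 5×3 + 4×2 + 2×3 + 3×5 + 1×4 = 48; y[2] = 5×4 + 4×3 + 2×2 + 3×3 + 1×5 = 50; y[3] = 5×5 + 4×4 + 2×3 + 3×2 + 1×3 = 56; y[4] = 5×3 + 4×5 + 2×4 + 3×3 + 1×2 = 54 → [47, 48, 50, 56, 54]

Linear: [10, 23, 36, 53, 54, 37, 25, 14, 3], Circular: [47, 48, 50, 56, 54]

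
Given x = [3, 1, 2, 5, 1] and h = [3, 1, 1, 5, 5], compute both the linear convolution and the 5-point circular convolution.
Linear: y_lin[0] = 3×3 = 9; y_lin[1] = 3×1 + 1×3 = 6; y_lin[2] = 3×1 + 1×1 + 2×3 = 10; y_lin[3] = 3×5 + 1×1 + 2×1 + 5×3 = 33; y_lin[4] = 3×5 + 1×5 + 2×1 + 5×1 + 1×3 = 30; y_lin[5] = 1×5 + 2×5 + 5×1 + 1×1 = 21; y_lin[6] = 2×5 + 5×5 + 1×1 = 36; y_lin[7] = 5×5 + 1×5 = 30; y_lin[8] = 1×5 = 5 → [9, 6, 10, 33, 30, 21, 36, 30, 5]. Circular (length 5): y[0] = 3×3 + 1×5 + 2×5 + 5×1 + 1×1 = 30; y[1] = 3×1 + 1×3 + 2×5 + 5×5 + 1×1 = 42; y[2] = 3×1 + 1×1 + 2×3 + 5×5 + 1×5 = 40; y[3] = 3×5 + 1×1 + 2×1 + 5×3 + 1×5 = 38; y[4] = 3×5 + 1×5 + 2×1 + 5×1 + 1×3 = 30 → [30, 42, 40, 38, 30]

Linear: [9, 6, 10, 33, 30, 21, 36, 30, 5], Circular: [30, 42, 40, 38, 30]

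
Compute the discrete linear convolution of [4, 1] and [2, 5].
y[0] = 4×2 = 8; y[1] = 4×5 + 1×2 = 22; y[2] = 1×5 = 5

[8, 22, 5]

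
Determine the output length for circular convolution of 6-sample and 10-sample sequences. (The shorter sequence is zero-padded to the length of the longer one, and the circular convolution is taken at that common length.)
Circular convolution (zero-padding the shorter input) has length max(m, n) = max(6, 10) = 10

10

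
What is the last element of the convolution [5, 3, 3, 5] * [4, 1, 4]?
Use y[k] = Σ_i a[i]·b[k-i] at k=5. y[5] = 5×4 = 20

20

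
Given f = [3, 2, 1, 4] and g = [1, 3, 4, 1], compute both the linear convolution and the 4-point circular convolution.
Linear: y_lin[0] = 3×1 = 3; y_lin[1] = 3×3 + 2×1 = 11; y_lin[2] = 3×4 + 2×3 + 1×1 = 19; y_lin[3] = 3×1 + 2×4 + 1×3 + 4×1 = 18; y_lin[4] = 2×1 + 1×4 + 4×3 = 18; y_lin[5] = 1×1 + 4×4 = 17; y_lin[6] = 4×1 = 4 → [3, 11, 19, 18, 18, 17, 4]. Circular (length 4): y[0] = 3×1 + 2×1 + 1×4 + 4×3 = 21; y[1] = 3×3 + 2×1 + 1×1 + 4×4 = 28; y[2] = 3×4 + 2×3 + 1×1 + 4×1 = 23; y[3] = 3×1 + 2×4 + 1×3 + 4×1 = 18 → [21, 28, 23, 18]

Linear: [3, 11, 19, 18, 18, 17, 4], Circular: [21, 28, 23, 18]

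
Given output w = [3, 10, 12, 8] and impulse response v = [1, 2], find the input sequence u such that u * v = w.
Deconvolve w=[3, 10, 12, 8] by v=[1, 2]. Since v[0]=1, solve forward: u[0] = w[0] / 1 = 3; u[1] = (w[1] - 3×2) / 1 = 4; u[2] = (w[2] - 4×2) / 1 = 4. So u = [3, 4, 4]. Check by forward convolution: w[0] = 3×1 = 3; w[1] = 3×2 + 4×1 = 10; w[2] = 4×2 + 4×1 = 12; w[3] = 4×2 = 8

[3, 4, 4]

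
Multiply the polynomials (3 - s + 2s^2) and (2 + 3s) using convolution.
Ascending coefficients: a = [3, -1, 2], b = [2, 3]. c[0] = 3×2 = 6; c[1] = 3×3 + -1×2 = 7; c[2] = -1×3 + 2×2 = 1; c[3] = 2×3 = 6. Result coefficients: [6, 7, 1, 6] → 6 + 7s + s^2 + 6s^3

6 + 7s + s^2 + 6s^3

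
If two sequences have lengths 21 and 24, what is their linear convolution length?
Linear/full convolution length: m + n - 1 = 21 + 24 - 1 = 44

44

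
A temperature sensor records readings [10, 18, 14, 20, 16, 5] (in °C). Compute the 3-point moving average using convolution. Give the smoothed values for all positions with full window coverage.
3-point moving average kernel = [1, 1, 1]. Apply in 'valid' mode (full window coverage): avg[0] = (10 + 18 + 14) / 3 = 14.0; avg[1] = (18 + 14 + 20) / 3 = 17.33; avg[2] = (14 + 20 + 16) / 3 = 16.67; avg[3] = (20 + 16 + 5) / 3 = 13.67. Smoothed values: [14.0, 17.33, 16.67, 13.67]

[14.0, 17.33, 16.67, 13.67]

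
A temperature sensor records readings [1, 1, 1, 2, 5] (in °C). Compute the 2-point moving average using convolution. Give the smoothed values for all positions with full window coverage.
2-point moving average kernel = [1, 1]. Apply in 'valid' mode (full window coverage): avg[0] = (1 + 1) / 2 = 1.0; avg[1] = (1 + 1) / 2 = 1.0; avg[2] = (1 + 2) / 2 = 1.5; avg[3] = (2 + 5) / 2 = 3.5. Smoothed values: [1.0, 1.0, 1.5, 3.5]

[1.0, 1.0, 1.5, 3.5]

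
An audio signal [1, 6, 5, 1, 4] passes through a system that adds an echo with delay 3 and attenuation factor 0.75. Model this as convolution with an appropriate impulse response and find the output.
Direct-path + delayed-attenuated-path model → impulse response h = [1, 0, 0, 0.75] (1 at lag 0, 0.75 at lag 3). Output y[n] = x[n] + 0.75·x[n - 3] (with x[n] = 0 outside 0..4): y[0] = 1 + 0.75×0 = 1; y[1] = 6 + 0.75×0 = 6; y[2] = 5 + 0.75×0 = 5; y[3] = 1 + 0.75×1 = 1.75; y[4] = 4 + 0.75×6 = 8.5; y[5] = 0 + 0.75×5 = 3.75; y[6] = 0 + 0.75×1 = 0.75; y[7] = 0 + 0.75×4 = 3.0. So y = [1, 6, 5, 1.75, 8.5, 3.75, 0.75, 3.0]

[1, 6, 5, 1.75, 8.5, 3.75, 0.75, 3.0]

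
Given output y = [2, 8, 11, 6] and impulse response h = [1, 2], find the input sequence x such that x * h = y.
Deconvolve y=[2, 8, 11, 6] by h=[1, 2]. Since h[0]=1, solve forward: x[0] = y[0] / 1 = 2; x[1] = (y[1] - 2×2) / 1 = 4; x[2] = (y[2] - 4×2) / 1 = 3. So x = [2, 4, 3]. Check by forward convolution: y[0] = 2×1 = 2; y[1] = 2×2 + 4×1 = 8; y[2] = 4×2 + 3×1 = 11; y[3] = 3×2 = 6

[2, 4, 3]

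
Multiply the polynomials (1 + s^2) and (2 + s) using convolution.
Ascending coefficients: a = [1, 0, 1], b = [2, 1]. c[0] = 1×2 = 2; c[1] = 1×1 + 0×2 = 1; c[2] = 0×1 + 1×2 = 2; c[3] = 1×1 = 1. Result coefficients: [2, 1, 2, 1] → 2 + s + 2s^2 + s^3

2 + s + 2s^2 + s^3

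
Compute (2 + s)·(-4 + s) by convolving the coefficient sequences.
Ascending coefficients: a = [2, 1], b = [-4, 1]. c[0] = 2×-4 = -8; c[1] = 2×1 + 1×-4 = -2; c[2] = 1×1 = 1. Result coefficients: [-8, -2, 1] → -8 - 2s + s^2

-8 - 2s + s^2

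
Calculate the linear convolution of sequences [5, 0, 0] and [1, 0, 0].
y[0] = 5×1 = 5; y[1] = 5×0 + 0×1 = 0; y[2] = 5×0 + 0×0 + 0×1 = 0; y[3] = 0×0 + 0×0 = 0; y[4] = 0×0 = 0

[5, 0, 0, 0, 0]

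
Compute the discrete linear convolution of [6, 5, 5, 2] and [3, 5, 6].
y[0] = 6×3 = 18; y[1] = 6×5 + 5×3 = 45; y[2] = 6×6 + 5×5 + 5×3 = 76; y[3] = 5×6 + 5×5 + 2×3 = 61; y[4] = 5×6 + 2×5 = 40; y[5] = 2×6 = 12

[18, 45, 76, 61, 40, 12]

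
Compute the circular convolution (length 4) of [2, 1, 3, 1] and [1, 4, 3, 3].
Use y[k] = Σ_j x[j]·h[(k-j) mod 4]. y[0] = 2×1 + 1×3 + 3×3 + 1×4 = 18; y[1] = 2×4 + 1×1 + 3×3 + 1×3 = 21; y[2] = 2×3 + 1×4 + 3×1 + 1×3 = 16; y[3] = 2×3 + 1×3 + 3×4 + 1×1 = 22. Result: [18, 21, 16, 22]

[18, 21, 16, 22]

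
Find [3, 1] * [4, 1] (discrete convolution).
y[0] = 3×4 = 12; y[1] = 3×1 + 1×4 = 7; y[2] = 1×1 = 1

[12, 7, 1]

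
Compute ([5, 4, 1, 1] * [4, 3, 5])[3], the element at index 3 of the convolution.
Use y[k] = Σ_i a[i]·b[k-i] at k=3. y[3] = 4×5 + 1×3 + 1×4 = 27

27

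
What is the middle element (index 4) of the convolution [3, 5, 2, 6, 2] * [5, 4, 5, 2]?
Use y[k] = Σ_i a[i]·b[k-i] at k=4. y[4] = 5×2 + 2×5 + 6×4 + 2×5 = 54

54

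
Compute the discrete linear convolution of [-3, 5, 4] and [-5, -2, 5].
y[0] = -3×-5 = 15; y[1] = -3×-2 + 5×-5 = -19; y[2] = -3×5 + 5×-2 + 4×-5 = -45; y[3] = 5×5 + 4×-2 = 17; y[4] = 4×5 = 20

[15, -19, -45, 17, 20]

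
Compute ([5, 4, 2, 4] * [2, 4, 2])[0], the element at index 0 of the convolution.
Use y[k] = Σ_i a[i]·b[k-i] at k=0. y[0] = 5×2 = 10

10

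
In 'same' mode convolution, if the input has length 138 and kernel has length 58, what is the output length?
'Same' mode returns an output with the same length as the input: 138

138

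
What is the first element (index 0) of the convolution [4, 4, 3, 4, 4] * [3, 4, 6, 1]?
Use y[k] = Σ_i a[i]·b[k-i] at k=0. y[0] = 4×3 = 12

12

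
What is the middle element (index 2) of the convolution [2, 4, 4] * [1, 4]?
Use y[k] = Σ_i a[i]·b[k-i] at k=2. y[2] = 4×4 + 4×1 = 20

20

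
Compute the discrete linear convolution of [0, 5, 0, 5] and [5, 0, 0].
y[0] = 0×5 = 0; y[1] = 0×0 + 5×5 = 25; y[2] = 0×0 + 5×0 + 0×5 = 0; y[3] = 5×0 + 0×0 + 5×5 = 25; y[4] = 0×0 + 5×0 = 0; y[5] = 5×0 = 0

[0, 25, 0, 25, 0, 0]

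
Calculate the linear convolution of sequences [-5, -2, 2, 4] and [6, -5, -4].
y[0] = -5×6 = -30; y[1] = -5×-5 + -2×6 = 13; y[2] = -5×-4 + -2×-5 + 2×6 = 42; y[3] = -2×-4 + 2×-5 + 4×6 = 22; y[4] = 2×-4 + 4×-5 = -28; y[5] = 4×-4 = -16

[-30, 13, 42, 22, -28, -16]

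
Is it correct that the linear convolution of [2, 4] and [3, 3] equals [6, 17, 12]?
Recompute linear convolution of [2, 4] and [3, 3]: y[0] = 2×3 = 6; y[1] = 2×3 + 4×3 = 18; y[2] = 4×3 = 12 → [6, 18, 12]. Compare to given [6, 17, 12]: they differ at index 1: given 17, correct 18, so answer: No

No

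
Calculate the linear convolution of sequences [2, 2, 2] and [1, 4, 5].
y[0] = 2×1 = 2; y[1] = 2×4 + 2×1 = 10; y[2] = 2×5 + 2×4 + 2×1 = 20; y[3] = 2×5 + 2×4 = 18; y[4] = 2×5 = 10

[2, 10, 20, 18, 10]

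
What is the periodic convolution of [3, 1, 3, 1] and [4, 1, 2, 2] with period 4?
Use y[k] = Σ_j u[j]·v[(k-j) mod 4]. y[0] = 3×4 + 1×2 + 3×2 + 1×1 = 21; y[1] = 3×1 + 1×4 + 3×2 + 1×2 = 15; y[2] = 3×2 + 1×1 + 3×4 + 1×2 = 21; y[3] = 3×2 + 1×2 + 3×1 + 1×4 = 15. Result: [21, 15, 21, 15]

[21, 15, 21, 15]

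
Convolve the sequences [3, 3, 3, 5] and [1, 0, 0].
y[0] = 3×1 = 3; y[1] = 3×0 + 3×1 = 3; y[2] = 3×0 + 3×0 + 3×1 = 3; y[3] = 3×0 + 3×0 + 5×1 = 5; y[4] = 3×0 + 5×0 = 0; y[5] = 5×0 = 0

[3, 3, 3, 5, 0, 0]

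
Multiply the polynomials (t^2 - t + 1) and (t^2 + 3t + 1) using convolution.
Ascending coefficients: a = [1, -1, 1], b = [1, 3, 1]. c[0] = 1×1 = 1; c[1] = 1×3 + -1×1 = 2; c[2] = 1×1 + -1×3 + 1×1 = -1; c[3] = -1×1 + 1×3 = 2; c[4] = 1×1 = 1. Result coefficients: [1, 2, -1, 2, 1] → t^4 + 2t^3 - t^2 + 2t + 1

t^4 + 2t^3 - t^2 + 2t + 1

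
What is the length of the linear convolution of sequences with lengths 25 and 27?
Linear/full convolution length: m + n - 1 = 25 + 27 - 1 = 51

51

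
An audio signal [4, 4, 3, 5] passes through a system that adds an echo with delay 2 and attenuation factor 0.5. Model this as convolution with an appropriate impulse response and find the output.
Direct-path + delayed-attenuated-path model → impulse response h = [1, 0, 0.5] (1 at lag 0, 0.5 at lag 2). Output y[n] = x[n] + 0.5·x[n - 2] (with x[n] = 0 outside 0..3): y[0] = 4 + 0.5×0 = 4; y[1] = 4 + 0.5×0 = 4; y[2] = 3 + 0.5×4 = 5.0; y[3] = 5 + 0.5×4 = 7.0; y[4] = 0 + 0.5×3 = 1.5; y[5] = 0 + 0.5×5 = 2.5. So y = [4, 4, 5.0, 7.0, 1.5, 2.5]

[4, 4, 5.0, 7.0, 1.5, 2.5]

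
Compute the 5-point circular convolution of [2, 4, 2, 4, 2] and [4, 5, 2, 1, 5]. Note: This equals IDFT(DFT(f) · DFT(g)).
Either evaluate y[k] = Σ_j f[j]·g[(k-j) mod 5] directly, or use IDFT(DFT(f) · DFT(g)). y[0] = 2×4 + 4×5 + 2×1 + 4×2 + 2×5 = 48; y[1] = 2×5 + 4×4 + 2×5 + 4×1 + 2×2 = 44; y[2] = 2×2 + 4×5 + 2×4 + 4×5 + 2×1 = 54; y[3] = 2×1 + 4×2 + 2×5 + 4×4 + 2×5 = 46; y[4] = 2×5 + 4×1 + 2×2 + 4×5 + 2×4 = 46. Result: [48, 44, 54, 46, 46]

[48, 44, 54, 46, 46]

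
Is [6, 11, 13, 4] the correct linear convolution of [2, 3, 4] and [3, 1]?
Recompute linear convolution of [2, 3, 4] and [3, 1]: y[0] = 2×3 = 6; y[1] = 2×1 + 3×3 = 11; y[2] = 3×1 + 4×3 = 15; y[3] = 4×1 = 4 → [6, 11, 15, 4]. Compare to given [6, 11, 13, 4]: they differ at index 2: given 13, correct 15, so answer: No

No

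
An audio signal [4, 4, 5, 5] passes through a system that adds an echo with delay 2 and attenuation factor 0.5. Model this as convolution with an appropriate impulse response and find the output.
Direct-path + delayed-attenuated-path model → impulse response h = [1, 0, 0.5] (1 at lag 0, 0.5 at lag 2). Output y[n] = x[n] + 0.5·x[n - 2] (with x[n] = 0 outside 0..3): y[0] = 4 + 0.5×0 = 4; y[1] = 4 + 0.5×0 = 4; y[2] = 5 + 0.5×4 = 7.0; y[3] = 5 + 0.5×4 = 7.0; y[4] = 0 + 0.5×5 = 2.5; y[5] = 0 + 0.5×5 = 2.5. So y = [4, 4, 7.0, 7.0, 2.5, 2.5]

[4, 4, 7.0, 7.0, 2.5, 2.5]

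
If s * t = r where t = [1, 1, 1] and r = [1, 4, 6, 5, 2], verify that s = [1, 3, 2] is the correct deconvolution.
Forward-compute [1, 3, 2] * [1, 1, 1]: r[0] = 1×1 = 1; r[1] = 1×1 + 3×1 = 4; r[2] = 1×1 + 3×1 + 2×1 = 6; r[3] = 3×1 + 2×1 = 5; r[4] = 2×1 = 2 → [1, 4, 6, 5, 2]. Matches given r = [1, 4, 6, 5, 2], so verified.

Verified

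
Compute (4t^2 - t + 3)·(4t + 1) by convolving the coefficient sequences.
Ascending coefficients: a = [3, -1, 4], b = [1, 4]. c[0] = 3×1 = 3; c[1] = 3×4 + -1×1 = 11; c[2] = -1×4 + 4×1 = 0; c[3] = 4×4 = 16. Result coefficients: [3, 11, 0, 16] → 16t^3 + 11t + 3

16t^3 + 11t + 3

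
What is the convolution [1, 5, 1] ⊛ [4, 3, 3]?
y[0] = 1×4 = 4; y[1] = 1×3 + 5×4 = 23; y[2] = 1×3 + 5×3 + 1×4 = 22; y[3] = 5×3 + 1×3 = 18; y[4] = 1×3 = 3

[4, 23, 22, 18, 3]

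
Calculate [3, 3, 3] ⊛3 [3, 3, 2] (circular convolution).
Use y[k] = Σ_j f[j]·g[(k-j) mod 3]. y[0] = 3×3 + 3×2 + 3×3 = 24; y[1] = 3×3 + 3×3 + 3×2 = 24; y[2] = 3×2 + 3×3 + 3×3 = 24. Result: [24, 24, 24]

[24, 24, 24]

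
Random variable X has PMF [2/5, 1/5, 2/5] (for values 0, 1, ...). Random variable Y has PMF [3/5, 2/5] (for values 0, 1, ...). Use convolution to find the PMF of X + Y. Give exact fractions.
P(X+Y=k) = Σ_i P(X=i)·P(Y=k-i) — a convolution of [2/5, 1/5, 2/5] and [3/5, 2/5]. P(X+Y=0) = (2/5)×(3/5) = 6/25; P(X+Y=1) = (2/5)×(2/5) + (1/5)×(3/5) = 4/25 + 3/25 = 7/25; P(X+Y=2) = (1/5)×(2/5) + (2/5)×(3/5) = 2/25 + 6/25 = 8/25; P(X+Y=3) = (2/5)×(2/5) = 4/25. PMF: [6/25, 7/25, 8/25, 4/25] (sums to 1 ✓)

[6/25, 7/25, 8/25, 4/25]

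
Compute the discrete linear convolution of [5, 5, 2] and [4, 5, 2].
y[0] = 5×4 = 20; y[1] = 5×5 + 5×4 = 45; y[2] = 5×2 + 5×5 + 2×4 = 43; y[3] = 5×2 + 2×5 = 20; y[4] = 2×2 = 4

[20, 45, 43, 20, 4]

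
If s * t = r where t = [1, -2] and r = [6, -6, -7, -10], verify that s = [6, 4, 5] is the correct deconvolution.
Forward-compute [6, 4, 5] * [1, -2]: r[0] = 6×1 = 6; r[1] = 6×-2 + 4×1 = -8; r[2] = 4×-2 + 5×1 = -3; r[3] = 5×-2 = -10 → [6, -8, -3, -10]. Does not match given r = [6, -6, -7, -10].

Not verified. [6, 4, 5] * [1, -2] = [6, -8, -3, -10], which differs from [6, -6, -7, -10] at index 1.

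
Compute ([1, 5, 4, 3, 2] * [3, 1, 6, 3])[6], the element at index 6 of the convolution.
Use y[k] = Σ_i a[i]·b[k-i] at k=6. y[6] = 3×3 + 2×6 = 21

21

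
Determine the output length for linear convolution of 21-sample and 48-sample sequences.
Linear/full convolution length: m + n - 1 = 21 + 48 - 1 = 68

68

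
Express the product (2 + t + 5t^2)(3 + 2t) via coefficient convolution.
Ascending coefficients: a = [2, 1, 5], b = [3, 2]. c[0] = 2×3 = 6; c[1] = 2×2 + 1×3 = 7; c[2] = 1×2 + 5×3 = 17; c[3] = 5×2 = 10. Result coefficients: [6, 7, 17, 10] → 6 + 7t + 17t^2 + 10t^3

6 + 7t + 17t^2 + 10t^3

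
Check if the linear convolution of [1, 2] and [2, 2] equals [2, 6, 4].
Recompute linear convolution of [1, 2] and [2, 2]: y[0] = 1×2 = 2; y[1] = 1×2 + 2×2 = 6; y[2] = 2×2 = 4 → [2, 6, 4]. Given [2, 6, 4] matches, so answer: Yes

Yes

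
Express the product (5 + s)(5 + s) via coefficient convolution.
Ascending coefficients: a = [5, 1], b = [5, 1]. c[0] = 5×5 = 25; c[1] = 5×1 + 1×5 = 10; c[2] = 1×1 = 1. Result coefficients: [25, 10, 1] → 25 + 10s + s^2

25 + 10s + s^2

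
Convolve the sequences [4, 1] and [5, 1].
y[0] = 4×5 = 20; y[1] = 4×1 + 1×5 = 9; y[2] = 1×1 = 1

[20, 9, 1]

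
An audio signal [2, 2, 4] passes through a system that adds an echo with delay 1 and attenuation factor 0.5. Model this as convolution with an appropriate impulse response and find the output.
Direct-path + delayed-attenuated-path model → impulse response h = [1, 0.5] (1 at lag 0, 0.5 at lag 1). Output y[n] = x[n] + 0.5·x[n - 1] (with x[n] = 0 outside 0..2): y[0] = 2 + 0.5×0 = 2; y[1] = 2 + 0.5×2 = 3.0; y[2] = 4 + 0.5×2 = 5.0; y[3] = 0 + 0.5×4 = 2.0. So y = [2, 3.0, 5.0, 2.0]

[2, 3.0, 5.0, 2.0]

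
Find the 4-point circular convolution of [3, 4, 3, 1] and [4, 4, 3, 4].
Use y[k] = Σ_j f[j]·g[(k-j) mod 4]. y[0] = 3×4 + 4×4 + 3×3 + 1×4 = 41; y[1] = 3×4 + 4×4 + 3×4 + 1×3 = 43; y[2] = 3×3 + 4×4 + 3×4 + 1×4 = 41; y[3] = 3×4 + 4×3 + 3×4 + 1×4 = 40. Result: [41, 43, 41, 40]

[41, 43, 41, 40]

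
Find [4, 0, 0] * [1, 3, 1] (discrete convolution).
y[0] = 4×1 = 4; y[1] = 4×3 + 0×1 = 12; y[2] = 4×1 + 0×3 + 0×1 = 4; y[3] = 0×1 + 0×3 = 0; y[4] = 0×1 = 0

[4, 12, 4, 0, 0]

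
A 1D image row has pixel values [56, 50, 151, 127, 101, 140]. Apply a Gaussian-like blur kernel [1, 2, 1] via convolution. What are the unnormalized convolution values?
Convolve image row [56, 50, 151, 127, 101, 140] with kernel [1, 2, 1]: y[0] = 56×1 = 56; y[1] = 56×2 + 50×1 = 162; y[2] = 56×1 + 50×2 + 151×1 = 307; y[3] = 50×1 + 151×2 + 127×1 = 479; y[4] = 151×1 + 127×2 + 101×1 = 506; y[5] = 127×1 + 101×2 + 140×1 = 469; y[6] = 101×1 + 140×2 = 381; y[7] = 140×1 = 140 → [56, 162, 307, 479, 506, 469, 381, 140]. Normalization factor = sum(kernel) = 4.

[56, 162, 307, 479, 506, 469, 381, 140]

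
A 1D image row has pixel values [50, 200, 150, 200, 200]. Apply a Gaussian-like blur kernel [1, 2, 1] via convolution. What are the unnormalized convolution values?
Convolve image row [50, 200, 150, 200, 200] with kernel [1, 2, 1]: y[0] = 50×1 = 50; y[1] = 50×2 + 200×1 = 300; y[2] = 50×1 + 200×2 + 150×1 = 600; y[3] = 200×1 + 150×2 + 200×1 = 700; y[4] = 150×1 + 200×2 + 200×1 = 750; y[5] = 200×1 + 200×2 = 600; y[6] = 200×1 = 200 → [50, 300, 600, 700, 750, 600, 200]. Normalization factor = sum(kernel) = 4.

[50, 300, 600, 700, 750, 600, 200]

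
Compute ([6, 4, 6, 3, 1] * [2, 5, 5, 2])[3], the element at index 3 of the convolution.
Use y[k] = Σ_i a[i]·b[k-i] at k=3. y[3] = 6×2 + 4×5 + 6×5 + 3×2 = 68

68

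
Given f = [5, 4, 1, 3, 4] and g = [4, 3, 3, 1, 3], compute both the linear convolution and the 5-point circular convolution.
Linear: y_lin[0] = 5×4 = 20; y_lin[1] = 5×3 + 4×4 = 31; y_lin[2] = 5×3 + 4×3 + 1×4 = 31; y_lin[3] = 5×1 + 4×3 + 1×3 + 3×4 = 32; y_lin[4] = 5×3 + 4×1 + 1×3 + 3×3 + 4×4 = 47; y_lin[5] = 4×3 + 1×1 + 3×3 + 4×3 = 34; y_lin[6] = 1×3 + 3×1 + 4×3 = 18; y_lin[7] = 3×3 + 4×1 = 13; y_lin[8] = 4×3 = 12 → [20, 31, 31, 32, 47, 34, 18, 13, 12]. Circular (length 5): y[0] = 5×4 + 4×3 + 1×1 + 3×3 + 4×3 = 54; y[1] = 5×3 + 4×4 + 1×3 + 3×1 + 4×3 = 49; y[2] = 5×3 + 4×3 + 1×4 + 3×3 + 4×1 = 44; y[3] = 5×1 + 4×3 + 1×3 + 3×4 + 4×3 = 44; y[4] = 5×3 + 4×1 + 1×3 + 3×3 + 4×4 = 47 → [54, 49, 44, 44, 47]

Linear: [20, 31, 31, 32, 47, 34, 18, 13, 12], Circular: [54, 49, 44, 44, 47]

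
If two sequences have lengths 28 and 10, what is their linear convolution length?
Linear/full convolution length: m + n - 1 = 28 + 10 - 1 = 37

37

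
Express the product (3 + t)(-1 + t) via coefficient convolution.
Ascending coefficients: a = [3, 1], b = [-1, 1]. c[0] = 3×-1 = -3; c[1] = 3×1 + 1×-1 = 2; c[2] = 1×1 = 1. Result coefficients: [-3, 2, 1] → -3 + 2t + t^2

-3 + 2t + t^2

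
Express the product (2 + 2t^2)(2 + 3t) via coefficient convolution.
Ascending coefficients: a = [2, 0, 2], b = [2, 3]. c[0] = 2×2 = 4; c[1] = 2×3 + 0×2 = 6; c[2] = 0×3 + 2×2 = 4; c[3] = 2×3 = 6. Result coefficients: [4, 6, 4, 6] → 4 + 6t + 4t^2 + 6t^3

4 + 6t + 4t^2 + 6t^3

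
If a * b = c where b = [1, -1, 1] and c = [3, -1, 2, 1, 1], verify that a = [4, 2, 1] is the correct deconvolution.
Forward-compute [4, 2, 1] * [1, -1, 1]: c[0] = 4×1 = 4; c[1] = 4×-1 + 2×1 = -2; c[2] = 4×1 + 2×-1 + 1×1 = 3; c[3] = 2×1 + 1×-1 = 1; c[4] = 1×1 = 1 → [4, -2, 3, 1, 1]. Does not match given c = [3, -1, 2, 1, 1].

Not verified. [4, 2, 1] * [1, -1, 1] = [4, -2, 3, 1, 1], which differs from [3, -1, 2, 1, 1] at index 0.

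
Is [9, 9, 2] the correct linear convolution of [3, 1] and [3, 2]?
Recompute linear convolution of [3, 1] and [3, 2]: y[0] = 3×3 = 9; y[1] = 3×2 + 1×3 = 9; y[2] = 1×2 = 2 → [9, 9, 2]. Given [9, 9, 2] matches, so answer: Yes

Yes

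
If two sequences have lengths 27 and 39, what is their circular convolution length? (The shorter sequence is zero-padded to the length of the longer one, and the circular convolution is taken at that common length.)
Circular convolution (zero-padding the shorter input) has length max(m, n) = max(27, 39) = 39

39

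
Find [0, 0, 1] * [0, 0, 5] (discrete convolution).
y[0] = 0×0 = 0; y[1] = 0×0 + 0×0 = 0; y[2] = 0×5 + 0×0 + 1×0 = 0; y[3] = 0×5 + 1×0 = 0; y[4] = 1×5 = 5

[0, 0, 0, 0, 5]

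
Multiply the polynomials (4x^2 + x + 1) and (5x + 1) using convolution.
Ascending coefficients: a = [1, 1, 4], b = [1, 5]. c[0] = 1×1 = 1; c[1] = 1×5 + 1×1 = 6; c[2] = 1×5 + 4×1 = 9; c[3] = 4×5 = 20. Result coefficients: [1, 6, 9, 20] → 20x^3 + 9x^2 + 6x + 1

20x^3 + 9x^2 + 6x + 1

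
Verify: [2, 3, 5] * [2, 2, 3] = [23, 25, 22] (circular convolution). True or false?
Recompute circular convolution of [2, 3, 5] and [2, 2, 3]: y[0] = 2×2 + 3×3 + 5×2 = 23; y[1] = 2×2 + 3×2 + 5×3 = 25; y[2] = 2×3 + 3×2 + 5×2 = 22 → [23, 25, 22]. Given [23, 25, 22] matches, so answer: Yes

Yes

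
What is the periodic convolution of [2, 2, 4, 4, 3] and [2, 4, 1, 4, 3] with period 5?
Use y[k] = Σ_j f[j]·g[(k-j) mod 5]. y[0] = 2×2 + 2×3 + 4×4 + 4×1 + 3×4 = 42; y[1] = 2×4 + 2×2 + 4×3 + 4×4 + 3×1 = 43; y[2] = 2×1 + 2×4 + 4×2 + 4×3 + 3×4 = 42; y[3] = 2×4 + 2×1 + 4×4 + 4×2 + 3×3 = 43; y[4] = 2×3 + 2×4 + 4×1 + 4×4 + 3×2 = 40. Result: [42, 43, 42, 43, 40]

[42, 43, 42, 43, 40]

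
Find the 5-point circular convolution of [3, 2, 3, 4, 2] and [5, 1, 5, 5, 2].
Use y[k] = Σ_j f[j]·g[(k-j) mod 5]. y[0] = 3×5 + 2×2 + 3×5 + 4×5 + 2×1 = 56; y[1] = 3×1 + 2×5 + 3×2 + 4×5 + 2×5 = 49; y[2] = 3×5 + 2×1 + 3×5 + 4×2 + 2×5 = 50; y[3] = 3×5 + 2×5 + 3×1 + 4×5 + 2×2 = 52; y[4] = 3×2 + 2×5 + 3×5 + 4×1 + 2×5 = 45. Result: [56, 49, 50, 52, 45]

[56, 49, 50, 52, 45]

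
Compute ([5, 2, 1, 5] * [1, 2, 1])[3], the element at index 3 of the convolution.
Use y[k] = Σ_i a[i]·b[k-i] at k=3. y[3] = 2×1 + 1×2 + 5×1 = 9

9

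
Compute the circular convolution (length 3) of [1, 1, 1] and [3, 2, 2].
Use y[k] = Σ_j a[j]·b[(k-j) mod 3]. y[0] = 1×3 + 1×2 + 1×2 = 7; y[1] = 1×2 + 1×3 + 1×2 = 7; y[2] = 1×2 + 1×2 + 1×3 = 7. Result: [7, 7, 7]

[7, 7, 7]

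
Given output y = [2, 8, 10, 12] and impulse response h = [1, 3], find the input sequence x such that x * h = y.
Deconvolve y=[2, 8, 10, 12] by h=[1, 3]. Since h[0]=1, solve forward: x[0] = y[0] / 1 = 2; x[1] = (y[1] - 2×3) / 1 = 2; x[2] = (y[2] - 2×3) / 1 = 4. So x = [2, 2, 4]. Check by forward convolution: y[0] = 2×1 = 2; y[1] = 2×3 + 2×1 = 8; y[2] = 2×3 + 4×1 = 10; y[3] = 4×3 = 12

[2, 2, 4]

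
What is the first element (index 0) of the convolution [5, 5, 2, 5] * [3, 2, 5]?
Use y[k] = Σ_i a[i]·b[k-i] at k=0. y[0] = 5×3 = 15

15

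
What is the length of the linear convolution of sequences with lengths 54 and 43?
Linear/full convolution length: m + n - 1 = 54 + 43 - 1 = 96

96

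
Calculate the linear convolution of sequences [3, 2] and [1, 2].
y[0] = 3×1 = 3; y[1] = 3×2 + 2×1 = 8; y[2] = 2×2 = 4

[3, 8, 4]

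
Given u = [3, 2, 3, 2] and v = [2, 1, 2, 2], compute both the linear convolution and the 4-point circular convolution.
Linear: y_lin[0] = 3×2 = 6; y_lin[1] = 3×1 + 2×2 = 7; y_lin[2] = 3×2 + 2×1 + 3×2 = 14; y_lin[3] = 3×2 + 2×2 + 3×1 + 2×2 = 17; y_lin[4] = 2×2 + 3×2 + 2×1 = 12; y_lin[5] = 3×2 + 2×2 = 10; y_lin[6] = 2×2 = 4 → [6, 7, 14, 17, 12, 10, 4]. Circular (length 4): y[0] = 3×2 + 2×2 + 3×2 + 2×1 = 18; y[1] = 3×1 + 2×2 + 3×2 + 2×2 = 17; y[2] = 3×2 + 2×1 + 3×2 + 2×2 = 18; y[3] = 3×2 + 2×2 + 3×1 + 2×2 = 17 → [18, 17, 18, 17]

Linear: [6, 7, 14, 17, 12, 10, 4], Circular: [18, 17, 18, 17]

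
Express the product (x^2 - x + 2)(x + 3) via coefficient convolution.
Ascending coefficients: a = [2, -1, 1], b = [3, 1]. c[0] = 2×3 = 6; c[1] = 2×1 + -1×3 = -1; c[2] = -1×1 + 1×3 = 2; c[3] = 1×1 = 1. Result coefficients: [6, -1, 2, 1] → x^3 + 2x^2 - x + 6

x^3 + 2x^2 - x + 6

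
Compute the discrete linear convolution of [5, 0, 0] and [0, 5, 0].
y[0] = 5×0 = 0; y[1] = 5×5 + 0×0 = 25; y[2] = 5×0 + 0×5 + 0×0 = 0; y[3] = 0×0 + 0×5 = 0; y[4] = 0×0 = 0

[0, 25, 0, 0, 0]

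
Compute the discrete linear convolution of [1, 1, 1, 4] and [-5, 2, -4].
y[0] = 1×-5 = -5; y[1] = 1×2 + 1×-5 = -3; y[2] = 1×-4 + 1×2 + 1×-5 = -7; y[3] = 1×-4 + 1×2 + 4×-5 = -22; y[4] = 1×-4 + 4×2 = 4; y[5] = 4×-4 = -16

[-5, -3, -7, -22, 4, -16]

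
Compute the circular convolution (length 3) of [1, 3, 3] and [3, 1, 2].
Use y[k] = Σ_j x[j]·h[(k-j) mod 3]. y[0] = 1×3 + 3×2 + 3×1 = 12; y[1] = 1×1 + 3×3 + 3×2 = 16; y[2] = 1×2 + 3×1 + 3×3 = 14. Result: [12, 16, 14]

[12, 16, 14]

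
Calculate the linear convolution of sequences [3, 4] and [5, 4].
y[0] = 3×5 = 15; y[1] = 3×4 + 4×5 = 32; y[2] = 4×4 = 16

[15, 32, 16]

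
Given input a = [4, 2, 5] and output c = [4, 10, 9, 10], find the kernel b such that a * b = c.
Output length 4 = len(a) + len(b) - 1 ⇒ len(b) = 2. Solve b forward using b[k] = (c[k] - Σ_{i≥1} a[i]·b[k-i]) / a[0]: b[0] = c[0] / a[0] = 4 / 4 = 1; b[1] = (c[1] - 2×1) / a[0] = (10 - 2×1) / 4 = 2. So b = [1, 2]. Forward-check [4, 2, 5] * [1, 2]: c[0] = 4×1 = 4; c[1] = 4×2 + 2×1 = 10; c[2] = 2×2 + 5×1 = 9; c[3] = 5×2 = 10 → [4, 10, 9, 10] ✓

[1, 2]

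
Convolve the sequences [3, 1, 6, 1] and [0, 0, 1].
y[0] = 3×0 = 0; y[1] = 3×0 + 1×0 = 0; y[2] = 3×1 + 1×0 + 6×0 = 3; y[3] = 1×1 + 6×0 + 1×0 = 1; y[4] = 6×1 + 1×0 = 6; y[5] = 1×1 = 1

[0, 0, 3, 1, 6, 1]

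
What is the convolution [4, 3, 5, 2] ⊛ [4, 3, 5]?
y[0] = 4×4 = 16; y[1] = 4×3 + 3×4 = 24; y[2] = 4×5 + 3×3 + 5×4 = 49; y[3] = 3×5 + 5×3 + 2×4 = 38; y[4] = 5×5 + 2×3 = 31; y[5] = 2×5 = 10

[16, 24, 49, 38, 31, 10]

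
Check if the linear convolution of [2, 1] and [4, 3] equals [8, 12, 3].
Recompute linear convolution of [2, 1] and [4, 3]: y[0] = 2×4 = 8; y[1] = 2×3 + 1×4 = 10; y[2] = 1×3 = 3 → [8, 10, 3]. Compare to given [8, 12, 3]: they differ at index 1: given 12, correct 10, so answer: No

No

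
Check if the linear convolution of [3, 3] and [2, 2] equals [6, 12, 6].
Recompute linear convolution of [3, 3] and [2, 2]: y[0] = 3×2 = 6; y[1] = 3×2 + 3×2 = 12; y[2] = 3×2 = 6 → [6, 12, 6]. Given [6, 12, 6] matches, so answer: Yes

Yes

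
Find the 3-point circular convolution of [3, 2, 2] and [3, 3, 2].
Use y[k] = Σ_j u[j]·v[(k-j) mod 3]. y[0] = 3×3 + 2×2 + 2×3 = 19; y[1] = 3×3 + 2×3 + 2×2 = 19; y[2] = 3×2 + 2×3 + 2×3 = 18. Result: [19, 19, 18]

[19, 19, 18]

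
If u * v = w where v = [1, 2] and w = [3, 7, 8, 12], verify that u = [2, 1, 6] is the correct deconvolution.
Forward-compute [2, 1, 6] * [1, 2]: w[0] = 2×1 = 2; w[1] = 2×2 + 1×1 = 5; w[2] = 1×2 + 6×1 = 8; w[3] = 6×2 = 12 → [2, 5, 8, 12]. Does not match given w = [3, 7, 8, 12].

Not verified. [2, 1, 6] * [1, 2] = [2, 5, 8, 12], which differs from [3, 7, 8, 12] at index 0.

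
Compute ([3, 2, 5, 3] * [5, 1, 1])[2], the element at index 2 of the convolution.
Use y[k] = Σ_i a[i]·b[k-i] at k=2. y[2] = 3×1 + 2×1 + 5×5 = 30

30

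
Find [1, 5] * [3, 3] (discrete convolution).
y[0] = 1×3 = 3; y[1] = 1×3 + 5×3 = 18; y[2] = 5×3 = 15

[3, 18, 15]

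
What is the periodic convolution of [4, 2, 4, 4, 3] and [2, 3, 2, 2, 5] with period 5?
Use y[k] = Σ_j f[j]·g[(k-j) mod 5]. y[0] = 4×2 + 2×5 + 4×2 + 4×2 + 3×3 = 43; y[1] = 4×3 + 2×2 + 4×5 + 4×2 + 3×2 = 50; y[2] = 4×2 + 2×3 + 4×2 + 4×5 + 3×2 = 48; y[3] = 4×2 + 2×2 + 4×3 + 4×2 + 3×5 = 47; y[4] = 4×5 + 2×2 + 4×2 + 4×3 + 3×2 = 50. Result: [43, 50, 48, 47, 50]

[43, 50, 48, 47, 50]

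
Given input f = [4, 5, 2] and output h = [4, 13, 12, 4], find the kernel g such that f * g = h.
Output length 4 = len(f) + len(g) - 1 ⇒ len(g) = 2. Solve g forward using g[k] = (h[k] - Σ_{i≥1} f[i]·g[k-i]) / f[0]: g[0] = h[0] / f[0] = 4 / 4 = 1; g[1] = (h[1] - 5×1) / f[0] = (13 - 5×1) / 4 = 2. So g = [1, 2]. Forward-check [4, 5, 2] * [1, 2]: h[0] = 4×1 = 4; h[1] = 4×2 + 5×1 = 13; h[2] = 5×2 + 2×1 = 12; h[3] = 2×2 = 4 → [4, 13, 12, 4] ✓

[1, 2]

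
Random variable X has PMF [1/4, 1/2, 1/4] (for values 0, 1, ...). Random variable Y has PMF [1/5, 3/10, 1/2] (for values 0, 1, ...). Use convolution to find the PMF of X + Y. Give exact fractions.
P(X+Y=k) = Σ_i P(X=i)·P(Y=k-i) — a convolution of [1/4, 1/2, 1/4] and [1/5, 3/10, 1/2]. P(X+Y=0) = (1/4)×(1/5) = 1/20; P(X+Y=1) = (1/4)×(3/10) + (1/2)×(1/5) = 3/40 + 1/10 = 7/40; P(X+Y=2) = (1/4)×(1/2) + (1/2)×(3/10) + (1/4)×(1/5) = 1/8 + 3/20 + 1/20 = 13/40; P(X+Y=3) = (1/2)×(1/2) + (1/4)×(3/10) = 1/4 + 3/40 = 13/40; P(X+Y=4) = (1/4)×(1/2) = 1/8. PMF: [1/20, 7/40, 13/40, 13/40, 1/8] (sums to 1 ✓)

[1/20, 7/40, 13/40, 13/40, 1/8]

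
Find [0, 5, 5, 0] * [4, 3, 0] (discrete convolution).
y[0] = 0×4 = 0; y[1] = 0×3 + 5×4 = 20; y[2] = 0×0 + 5×3 + 5×4 = 35; y[3] = 5×0 + 5×3 + 0×4 = 15; y[4] = 5×0 + 0×3 = 0; y[5] = 0×0 = 0

[0, 20, 35, 15, 0, 0]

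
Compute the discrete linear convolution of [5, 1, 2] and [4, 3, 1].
y[0] = 5×4 = 20; y[1] = 5×3 + 1×4 = 19; y[2] = 5×1 + 1×3 + 2×4 = 16; y[3] = 1×1 + 2×3 = 7; y[4] = 2×1 = 2

[20, 19, 16, 7, 2]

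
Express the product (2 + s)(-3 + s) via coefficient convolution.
Ascending coefficients: a = [2, 1], b = [-3, 1]. c[0] = 2×-3 = -6; c[1] = 2×1 + 1×-3 = -1; c[2] = 1×1 = 1. Result coefficients: [-6, -1, 1] → -6 - s + s^2

-6 - s + s^2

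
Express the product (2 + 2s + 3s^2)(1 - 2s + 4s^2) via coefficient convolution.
Ascending coefficients: a = [2, 2, 3], b = [1, -2, 4]. c[0] = 2×1 = 2; c[1] = 2×-2 + 2×1 = -2; c[2] = 2×4 + 2×-2 + 3×1 = 7; c[3] = 2×4 + 3×-2 = 2; c[4] = 3×4 = 12. Result coefficients: [2, -2, 7, 2, 12] → 2 - 2s + 7s^2 + 2s^3 + 12s^4

2 - 2s + 7s^2 + 2s^3 + 12s^4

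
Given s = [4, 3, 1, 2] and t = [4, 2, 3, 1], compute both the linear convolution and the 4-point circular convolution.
Linear: y_lin[0] = 4×4 = 16; y_lin[1] = 4×2 + 3×4 = 20; y_lin[2] = 4×3 + 3×2 + 1×4 = 22; y_lin[3] = 4×1 + 3×3 + 1×2 + 2×4 = 23; y_lin[4] = 3×1 + 1×3 + 2×2 = 10; y_lin[5] = 1×1 + 2×3 = 7; y_lin[6] = 2×1 = 2 → [16, 20, 22, 23, 10, 7, 2]. Circular (length 4): y[0] = 4×4 + 3×1 + 1×3 + 2×2 = 26; y[1] = 4×2 + 3×4 + 1×1 + 2×3 = 27; y[2] = 4×3 + 3×2 + 1×4 + 2×1 = 24; y[3] = 4×1 + 3×3 + 1×2 + 2×4 = 23 → [26, 27, 24, 23]

Linear: [16, 20, 22, 23, 10, 7, 2], Circular: [26, 27, 24, 23]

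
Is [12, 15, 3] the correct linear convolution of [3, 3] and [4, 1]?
Recompute linear convolution of [3, 3] and [4, 1]: y[0] = 3×4 = 12; y[1] = 3×1 + 3×4 = 15; y[2] = 3×1 = 3 → [12, 15, 3]. Given [12, 15, 3] matches, so answer: Yes

Yes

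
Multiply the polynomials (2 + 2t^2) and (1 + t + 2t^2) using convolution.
Ascending coefficients: a = [2, 0, 2], b = [1, 1, 2]. c[0] = 2×1 = 2; c[1] = 2×1 + 0×1 = 2; c[2] = 2×2 + 0×1 + 2×1 = 6; c[3] = 0×2 + 2×1 = 2; c[4] = 2×2 = 4. Result coefficients: [2, 2, 6, 2, 4] → 2 + 2t + 6t^2 + 2t^3 + 4t^4

2 + 2t + 6t^2 + 2t^3 + 4t^4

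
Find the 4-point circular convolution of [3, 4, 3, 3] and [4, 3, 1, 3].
Use y[k] = Σ_j s[j]·t[(k-j) mod 4]. y[0] = 3×4 + 4×3 + 3×1 + 3×3 = 36; y[1] = 3×3 + 4×4 + 3×3 + 3×1 = 37; y[2] = 3×1 + 4×3 + 3×4 + 3×3 = 36; y[3] = 3×3 + 4×1 + 3×3 + 3×4 = 34. Result: [36, 37, 36, 34]

[36, 37, 36, 34]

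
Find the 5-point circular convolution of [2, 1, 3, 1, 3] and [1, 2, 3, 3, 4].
Use y[k] = Σ_j x[j]·h[(k-j) mod 5]. y[0] = 2×1 + 1×4 + 3×3 + 1×3 + 3×2 = 24; y[1] = 2×2 + 1×1 + 3×4 + 1×3 + 3×3 = 29; y[2] = 2×3 + 1×2 + 3×1 + 1×4 + 3×3 = 24; y[3] = 2×3 + 1×3 + 3×2 + 1×1 + 3×4 = 28; y[4] = 2×4 + 1×3 + 3×3 + 1×2 + 3×1 = 25. Result: [24, 29, 24, 28, 25]

[24, 29, 24, 28, 25]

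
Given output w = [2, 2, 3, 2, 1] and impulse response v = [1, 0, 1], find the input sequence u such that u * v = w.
Deconvolve w=[2, 2, 3, 2, 1] by v=[1, 0, 1]. Since v[0]=1, solve forward: u[0] = w[0] / 1 = 2; u[1] = (w[1] - 2×0) / 1 = 2; u[2] = (w[2] - 2×0 - 2×1) / 1 = 1. So u = [2, 2, 1]. Check by forward convolution: w[0] = 2×1 = 2; w[1] = 2×0 + 2×1 = 2; w[2] = 2×1 + 2×0 + 1×1 = 3; w[3] = 2×1 + 1×0 = 2; w[4] = 1×1 = 1

[2, 2, 1]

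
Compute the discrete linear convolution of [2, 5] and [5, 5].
y[0] = 2×5 = 10; y[1] = 2×5 + 5×5 = 35; y[2] = 5×5 = 25

[10, 35, 25]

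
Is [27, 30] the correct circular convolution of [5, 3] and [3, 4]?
Recompute circular convolution of [5, 3] and [3, 4]: y[0] = 5×3 + 3×4 = 27; y[1] = 5×4 + 3×3 = 29 → [27, 29]. Compare to given [27, 30]: they differ at index 1: given 30, correct 29, so answer: No

No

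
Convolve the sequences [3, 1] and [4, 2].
y[0] = 3×4 = 12; y[1] = 3×2 + 1×4 = 10; y[2] = 1×2 = 2

[12, 10, 2]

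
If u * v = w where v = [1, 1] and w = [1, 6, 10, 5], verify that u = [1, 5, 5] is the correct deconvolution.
Forward-compute [1, 5, 5] * [1, 1]: w[0] = 1×1 = 1; w[1] = 1×1 + 5×1 = 6; w[2] = 5×1 + 5×1 = 10; w[3] = 5×1 = 5 → [1, 6, 10, 5]. Matches given w = [1, 6, 10, 5], so verified.

Verified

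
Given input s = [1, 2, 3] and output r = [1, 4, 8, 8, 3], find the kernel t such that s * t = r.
Output length 5 = len(s) + len(t) - 1 ⇒ len(t) = 3. Solve t forward using t[k] = (r[k] - Σ_{i≥1} s[i]·t[k-i]) / s[0]: t[0] = r[0] / s[0] = 1 / 1 = 1; t[1] = (r[1] - 2×1) / s[0] = (4 - 2×1) / 1 = 2; t[2] = (r[2] - 2×2 - 3×1) / s[0] = (8 - 2×2 - 3×1) / 1 = 1. So t = [1, 2, 1]. Forward-check [1, 2, 3] * [1, 2, 1]: r[0] = 1×1 = 1; r[1] = 1×2 + 2×1 = 4; r[2] = 1×1 + 2×2 + 3×1 = 8; r[3] = 2×1 + 3×2 = 8; r[4] = 3×1 = 3 → [1, 4, 8, 8, 3] ✓

[1, 2, 1]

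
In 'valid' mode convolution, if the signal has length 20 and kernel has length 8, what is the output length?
'Valid' mode counts only positions where the kernel fully overlaps the signal: m - n + 1 = 20 - 8 + 1 = 13

13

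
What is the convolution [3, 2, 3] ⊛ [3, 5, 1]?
y[0] = 3×3 = 9; y[1] = 3×5 + 2×3 = 21; y[2] = 3×1 + 2×5 + 3×3 = 22; y[3] = 2×1 + 3×5 = 17; y[4] = 3×1 = 3

[9, 21, 22, 17, 3]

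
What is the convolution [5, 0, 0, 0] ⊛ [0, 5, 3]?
y[0] = 5×0 = 0; y[1] = 5×5 + 0×0 = 25; y[2] = 5×3 + 0×5 + 0×0 = 15; y[3] = 0×3 + 0×5 + 0×0 = 0; y[4] = 0×3 + 0×5 = 0; y[5] = 0×3 = 0

[0, 25, 15, 0, 0, 0]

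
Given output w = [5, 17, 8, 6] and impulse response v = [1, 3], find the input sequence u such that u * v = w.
Deconvolve w=[5, 17, 8, 6] by v=[1, 3]. Since v[0]=1, solve forward: u[0] = w[0] / 1 = 5; u[1] = (w[1] - 5×3) / 1 = 2; u[2] = (w[2] - 2×3) / 1 = 2. So u = [5, 2, 2]. Check by forward convolution: w[0] = 5×1 = 5; w[1] = 5×3 + 2×1 = 17; w[2] = 2×3 + 2×1 = 8; w[3] = 2×3 = 6

[5, 2, 2]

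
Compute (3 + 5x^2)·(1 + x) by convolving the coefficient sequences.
Ascending coefficients: a = [3, 0, 5], b = [1, 1]. c[0] = 3×1 = 3; c[1] = 3×1 + 0×1 = 3; c[2] = 0×1 + 5×1 = 5; c[3] = 5×1 = 5. Result coefficients: [3, 3, 5, 5] → 3 + 3x + 5x^2 + 5x^3

3 + 3x + 5x^2 + 5x^3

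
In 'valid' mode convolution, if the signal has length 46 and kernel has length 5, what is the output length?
'Valid' mode counts only positions where the kernel fully overlaps the signal: m - n + 1 = 46 - 5 + 1 = 42

42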